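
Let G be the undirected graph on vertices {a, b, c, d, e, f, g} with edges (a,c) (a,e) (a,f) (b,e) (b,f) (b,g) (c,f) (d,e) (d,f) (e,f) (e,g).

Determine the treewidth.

A width-2 tree decomposition is:
Bags: B1 = {a, e, f}  B2 = {b, e, f}  B3 = {b, e, g}  B4 = {d, e, f}  B5 = {a, c, f}
Tree: B1–B2, B2–B3, B1–B4, B1–B5
The largest bag has 3 vertices, giving width 2; this decomposition certifies tw(G) ≤ 2. Conversely, {b, e, g} is a clique of size 3, and the vertices of any clique must share a bag in every tree decomposition; so some bag has ≥ 3 vertices and tw(G) ≥ 2. Hence tw(G) = 2 exactly.

2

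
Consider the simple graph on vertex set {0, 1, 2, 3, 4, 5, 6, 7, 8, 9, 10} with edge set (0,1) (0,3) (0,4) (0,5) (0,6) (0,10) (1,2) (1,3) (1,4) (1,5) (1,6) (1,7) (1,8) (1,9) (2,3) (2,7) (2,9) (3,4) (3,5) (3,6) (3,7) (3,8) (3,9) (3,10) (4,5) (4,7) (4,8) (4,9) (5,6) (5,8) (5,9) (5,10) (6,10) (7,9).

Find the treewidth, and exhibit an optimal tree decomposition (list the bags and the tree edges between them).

Treewidth 4.
One optimal decomposition is:
Bags: B1 = {1, 3, 4, 7, 9}  B2 = {1, 3, 4, 5, 9}  B3 = {0, 1, 3, 4, 5}  B4 = {1, 2, 3, 7, 9}  B5 = {1, 3, 4, 5, 8}  B6 = {0, 1, 3, 5, 6}  B7 = {0, 3, 5, 6, 10}
Tree: B1–B2, B2–B3, B1–B4, B2–B5, B3–B6, B6–B7

Each bag holds 5 vertices, so the decomposition has width 4, which upper-bounds the treewidth. For the lower bound, the 5 vertices {1, 2, 3, 7, 9} are pairwise adjacent, and any tree decomposition puts a clique entirely inside one bag — forcing width ≥ 4. The upper and lower bounds meet at 4, so that is the treewidth.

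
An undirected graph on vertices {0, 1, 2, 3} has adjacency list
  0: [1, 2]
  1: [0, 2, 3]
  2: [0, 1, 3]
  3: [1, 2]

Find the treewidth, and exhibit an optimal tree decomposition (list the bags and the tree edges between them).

Each bag holds 3 vertices, so the decomposition has width 2, which upper-bounds the treewidth. Conversely, {0, 1, 2} is a clique of size 3, and the vertices of any clique must share a bag in every tree decomposition; so some bag has ≥ 3 vertices and tw(G) ≥ 2. Hence tw(G) = 2 exactly.

Treewidth 2.
One optimal decomposition is:
Bags: B1 = {0, 1, 2}  B2 = {1, 2, 3}
Tree: B1–B2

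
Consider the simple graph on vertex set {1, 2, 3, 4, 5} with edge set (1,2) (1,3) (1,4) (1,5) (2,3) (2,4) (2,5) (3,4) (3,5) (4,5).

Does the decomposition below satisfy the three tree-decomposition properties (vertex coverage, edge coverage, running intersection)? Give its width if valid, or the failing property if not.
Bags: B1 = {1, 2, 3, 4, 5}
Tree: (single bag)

Checking the three conditions: (i) the bags cover all of {1, 2, 3, 4, 5}; (ii) for each edge, some bag contains both endpoints; (iii) the bags containing any fixed vertex form a subtree. All hold, so the decomposition is valid with width 5 − 1 = 4.

Yes; width 4.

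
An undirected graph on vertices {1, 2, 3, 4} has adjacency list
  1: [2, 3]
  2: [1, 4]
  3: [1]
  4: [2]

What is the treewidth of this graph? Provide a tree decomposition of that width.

Treewidth 1.
One optimal decomposition is:
Bags: B1 = {2, 4}  B2 = {1, 2}  B3 = {1, 3}
Tree: B1–B2, B2–B3

Every bag has size at most 2, so the width is 2 − 1 = 1 and tw(G) ≤ 1. Any graph with an edge has treewidth ≥ 1, and G has the edge 4–2. The upper and lower bounds meet at 1, so that is the treewidth.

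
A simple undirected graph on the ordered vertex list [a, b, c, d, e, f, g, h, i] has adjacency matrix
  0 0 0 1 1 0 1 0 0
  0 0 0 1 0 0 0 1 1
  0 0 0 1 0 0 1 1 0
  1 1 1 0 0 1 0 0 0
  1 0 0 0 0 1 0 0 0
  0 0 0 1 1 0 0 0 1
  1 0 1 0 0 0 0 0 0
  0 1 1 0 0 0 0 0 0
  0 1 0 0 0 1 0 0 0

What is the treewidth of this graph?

3

A width-3 tree decomposition is:
Bags: B1 = {a, c, e, g}  B2 = {a, c, d, e}  B3 = {c, d, e, f}  B4 = {c, d, f, h}  B5 = {b, d, f, h}  B6 = {b, f, h, i}
Tree: B1–B2, B2–B3, B3–B4, B4–B5, B5–B6
Each bag holds 4 vertices, so the decomposition has width 3, which upper-bounds the treewidth. For the lower bound: the 4 vertex sets {a,e,g}, {c}, {d}, {b,f,h,i} are disjoint, each induces a connected subgraph, and every pair is joined by at least one edge of G. Contracting each set to a single vertex therefore yields K_{4} as a minor, and since treewidth is minor-monotone, tw(G) ≥ tw(K_{4}) = 3. The upper and lower bounds meet at 3, so that is the treewidth.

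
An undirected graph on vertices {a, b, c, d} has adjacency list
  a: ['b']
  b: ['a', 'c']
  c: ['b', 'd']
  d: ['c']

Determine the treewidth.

1

A width-1 tree decomposition is:
Bags: B1 = {b, c}  B2 = {a, b}  B3 = {c, d}
Tree: B1–B2, B1–B3
Every bag has size at most 2, so the width is 2 − 1 = 1 and tw(G) ≤ 1. Any graph with an edge has treewidth ≥ 1, and G has the edge b–c. Therefore the treewidth is 1.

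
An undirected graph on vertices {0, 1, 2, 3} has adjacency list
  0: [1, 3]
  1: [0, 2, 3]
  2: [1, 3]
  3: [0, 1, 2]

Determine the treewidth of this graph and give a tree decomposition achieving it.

Every bag has size at most 3, so the width is 3 − 1 = 2 and tw(G) ≤ 2. On the other hand G contains the 3-clique {0, 1, 3}. A clique must lie in a single bag of any decomposition, so no decomposition can have width below 2. Hence tw(G) = 2 exactly.

Treewidth 2.
One such decomposition:
Bags: B1 = {0, 1, 3}  B2 = {1, 2, 3}
Tree: B1–B2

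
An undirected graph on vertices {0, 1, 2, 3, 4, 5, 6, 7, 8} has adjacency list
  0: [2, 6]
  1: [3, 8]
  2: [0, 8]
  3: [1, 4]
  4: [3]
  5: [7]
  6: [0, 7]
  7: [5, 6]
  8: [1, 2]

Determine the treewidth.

1

A width-1 tree decomposition is:
Bags: B1 = {5, 7}  B2 = {6, 7}  B3 = {0, 6}  B4 = {0, 2}  B5 = {2, 8}  B6 = {1, 8}  B7 = {1, 3}  B8 = {3, 4}
Tree: B1–B2, B2–B3, B3–B4, B4–B5, B5–B6, B6–B7, B7–B8
Every bag has size at most 2, so the width is 2 − 1 = 1 and tw(G) ≤ 1. G has an edge, so its treewidth is at least 1. Therefore the treewidth is 1.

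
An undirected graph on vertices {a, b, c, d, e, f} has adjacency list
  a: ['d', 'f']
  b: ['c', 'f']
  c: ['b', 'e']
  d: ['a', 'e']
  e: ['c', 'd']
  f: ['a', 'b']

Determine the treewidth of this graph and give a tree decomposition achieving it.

Treewidth 2.
One optimal decomposition is:
Bags: B1 = {b, c, e}  B2 = {b, e, f}  B3 = {a, e, f}  B4 = {a, d, e}
Tree: B1–B2, B2–B3, B3–B4

Every bag has size at most 3, so the width is 3 − 1 = 2 and tw(G) ≤ 2. Since e–c–b–f–a–d–e is a cycle in G, G is not acyclic. Forests are exactly the graphs of treewidth ≤ 1, so tw(G) ≥ 2. The upper and lower bounds meet at 2, so that is the treewidth.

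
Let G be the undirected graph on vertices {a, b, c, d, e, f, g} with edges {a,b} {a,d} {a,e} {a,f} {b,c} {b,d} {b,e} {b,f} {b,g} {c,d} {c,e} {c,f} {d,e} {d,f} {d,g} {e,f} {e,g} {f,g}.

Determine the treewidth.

4

A width-4 tree decomposition is:
Bags: B1 = {b, c, d, e, f}  B2 = {b, d, e, f, g}  B3 = {a, b, d, e, f}
Tree: B1–B2, B1–B3
Every bag has size at most 5, so the width is 5 − 1 = 4 and tw(G) ≤ 4. Conversely, {b, d, e, f, g} is a clique of size 5, and the vertices of any clique must share a bag in every tree decomposition; so some bag has ≥ 5 vertices and tw(G) ≥ 4. Hence tw(G) = 4 exactly.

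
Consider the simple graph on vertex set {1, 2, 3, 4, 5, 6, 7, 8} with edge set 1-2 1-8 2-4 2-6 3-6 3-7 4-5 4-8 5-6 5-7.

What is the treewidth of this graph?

A width-2 tree decomposition is:
Bags: B1 = {3, 5, 7}  B2 = {3, 5, 6}  B3 = {4, 5, 6}  B4 = {2, 4, 6}  B5 = {2, 4, 8}  B6 = {1, 2, 8}
Tree: B1–B2, B2–B3, B3–B4, B4–B5, B5–B6
Each bag holds 3 vertices, so the decomposition has width 2, which upper-bounds the treewidth. The edges 7–3–6–5–7 form a cycle, so G is not a tree and its treewidth is at least 2. Therefore the treewidth is 2.

2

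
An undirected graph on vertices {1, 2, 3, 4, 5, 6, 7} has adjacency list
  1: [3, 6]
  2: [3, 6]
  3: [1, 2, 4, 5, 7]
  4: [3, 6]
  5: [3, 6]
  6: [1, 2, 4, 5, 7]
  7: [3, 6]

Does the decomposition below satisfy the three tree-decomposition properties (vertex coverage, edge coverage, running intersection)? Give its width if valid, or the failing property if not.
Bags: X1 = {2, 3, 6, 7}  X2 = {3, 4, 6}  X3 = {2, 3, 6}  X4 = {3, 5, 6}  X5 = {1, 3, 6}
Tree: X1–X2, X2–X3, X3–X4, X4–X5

No — bags containing vertex 2 are not connected in the tree.

A tree decomposition must satisfy three properties: every vertex lies in some bag; for every edge, both endpoints lie together in some bag; and for every vertex, the bags containing it form a connected subtree. Here bags containing vertex 2 are not connected in the tree, so the decomposition is invalid.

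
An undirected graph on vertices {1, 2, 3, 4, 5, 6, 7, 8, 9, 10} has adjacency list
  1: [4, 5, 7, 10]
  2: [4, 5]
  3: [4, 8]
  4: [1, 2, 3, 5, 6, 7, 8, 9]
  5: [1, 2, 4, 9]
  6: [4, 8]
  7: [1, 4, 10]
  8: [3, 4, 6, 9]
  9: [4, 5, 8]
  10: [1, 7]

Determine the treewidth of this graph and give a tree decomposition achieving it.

The largest bag has 3 vertices, giving width 2; this decomposition certifies tw(G) ≤ 2. For the lower bound, the 3 vertices {1, 7, 10} are pairwise adjacent, and any tree decomposition puts a clique entirely inside one bag — forcing width ≥ 2. Hence tw(G) = 2 exactly.

Treewidth 2.
One such decomposition:
Bags: B1 = {4, 5, 9}  B2 = {1, 4, 5}  B3 = {4, 8, 9}  B4 = {3, 4, 8}  B5 = {1, 4, 7}  B6 = {4, 6, 8}  B7 = {2, 4, 5}  B8 = {1, 7, 10}
Tree: B1–B2, B1–B3, B3–B4, B2–B5, B4–B6, B1–B7, B5–B8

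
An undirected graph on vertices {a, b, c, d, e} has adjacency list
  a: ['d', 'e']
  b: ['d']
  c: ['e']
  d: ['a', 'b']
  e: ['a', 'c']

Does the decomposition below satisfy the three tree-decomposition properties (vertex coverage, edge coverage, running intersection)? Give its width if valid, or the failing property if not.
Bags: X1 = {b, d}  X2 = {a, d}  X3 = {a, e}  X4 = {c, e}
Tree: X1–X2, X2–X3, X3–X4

Checking the three conditions: (i) the bags cover all of {a, b, c, d, e}; (ii) for each edge, some bag contains both endpoints; (iii) the bags containing any fixed vertex form a subtree. All hold, so the decomposition is valid with width 2 − 1 = 1.

Yes; width 1.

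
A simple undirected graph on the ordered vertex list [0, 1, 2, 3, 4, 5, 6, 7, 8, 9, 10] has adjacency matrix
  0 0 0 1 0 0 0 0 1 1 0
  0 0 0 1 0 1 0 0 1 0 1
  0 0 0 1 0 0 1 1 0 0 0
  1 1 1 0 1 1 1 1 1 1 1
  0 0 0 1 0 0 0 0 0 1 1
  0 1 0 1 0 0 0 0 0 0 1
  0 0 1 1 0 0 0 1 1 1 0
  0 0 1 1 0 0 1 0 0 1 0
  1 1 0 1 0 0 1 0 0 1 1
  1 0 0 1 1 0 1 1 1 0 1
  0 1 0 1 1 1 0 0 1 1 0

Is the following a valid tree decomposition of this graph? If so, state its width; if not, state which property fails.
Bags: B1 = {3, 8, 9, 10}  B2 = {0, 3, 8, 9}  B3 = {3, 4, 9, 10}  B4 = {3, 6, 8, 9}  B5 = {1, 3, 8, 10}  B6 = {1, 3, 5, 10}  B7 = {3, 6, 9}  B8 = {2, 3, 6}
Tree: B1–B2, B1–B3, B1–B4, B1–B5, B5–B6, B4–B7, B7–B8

A tree decomposition must satisfy three properties: every vertex lies in some bag; for every edge, both endpoints lie together in some bag; and for every vertex, the bags containing it form a connected subtree. Here vertex 7 appears in no bag, so the decomposition is invalid.

No — vertex 7 appears in no bag.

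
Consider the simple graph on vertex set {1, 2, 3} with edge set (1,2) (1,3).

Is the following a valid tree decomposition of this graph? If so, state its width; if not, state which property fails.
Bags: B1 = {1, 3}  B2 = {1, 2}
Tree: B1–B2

Yes; width 1.

Every vertex of G appears in some bag (union = {1, 2, 3}); every edge is covered by a bag; and for each vertex v the set of bags containing v is connected in the bag tree. The decomposition is therefore valid. The largest bag has 2 vertices, so the width is 1.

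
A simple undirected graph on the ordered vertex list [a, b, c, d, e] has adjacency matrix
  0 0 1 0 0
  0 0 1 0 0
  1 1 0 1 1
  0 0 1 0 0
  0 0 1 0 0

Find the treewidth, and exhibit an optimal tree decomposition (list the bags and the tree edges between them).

Treewidth 1.
One such decomposition:
Bags: B1 = {a, c}  B2 = {b, c}  B3 = {c, d}  B4 = {c, e}
Tree: B1–B2, B2–B3, B1–B4

The largest bag has 2 vertices, giving width 1; this decomposition certifies tw(G) ≤ 1. Since G has at least one edge (e.g. a–c), it is not an edgeless graph, so tw(G) ≥ 1. Therefore the treewidth is 1.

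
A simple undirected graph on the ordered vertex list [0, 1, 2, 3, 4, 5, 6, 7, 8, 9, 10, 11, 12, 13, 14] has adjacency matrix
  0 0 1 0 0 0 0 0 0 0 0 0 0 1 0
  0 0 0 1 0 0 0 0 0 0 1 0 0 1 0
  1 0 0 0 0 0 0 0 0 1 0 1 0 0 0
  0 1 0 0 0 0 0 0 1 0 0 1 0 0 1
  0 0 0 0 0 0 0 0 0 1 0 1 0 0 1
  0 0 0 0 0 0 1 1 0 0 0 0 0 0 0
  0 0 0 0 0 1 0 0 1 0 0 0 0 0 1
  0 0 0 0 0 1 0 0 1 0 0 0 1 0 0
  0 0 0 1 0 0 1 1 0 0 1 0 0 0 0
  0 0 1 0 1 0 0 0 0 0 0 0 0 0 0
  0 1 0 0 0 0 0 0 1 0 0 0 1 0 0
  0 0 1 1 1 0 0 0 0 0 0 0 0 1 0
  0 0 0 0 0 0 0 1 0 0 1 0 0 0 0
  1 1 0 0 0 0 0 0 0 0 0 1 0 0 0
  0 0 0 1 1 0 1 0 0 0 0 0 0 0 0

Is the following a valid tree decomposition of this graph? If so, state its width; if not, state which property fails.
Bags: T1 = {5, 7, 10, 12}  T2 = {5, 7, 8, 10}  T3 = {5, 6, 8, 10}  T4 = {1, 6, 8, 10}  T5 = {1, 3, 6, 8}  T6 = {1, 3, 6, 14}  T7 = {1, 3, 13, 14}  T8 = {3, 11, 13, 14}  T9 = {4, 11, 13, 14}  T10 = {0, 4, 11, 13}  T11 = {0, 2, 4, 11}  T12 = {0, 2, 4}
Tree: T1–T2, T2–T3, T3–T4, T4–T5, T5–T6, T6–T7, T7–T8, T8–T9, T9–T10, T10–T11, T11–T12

No — vertex 9 appears in no bag.

A tree decomposition must satisfy three properties: every vertex lies in some bag; for every edge, both endpoints lie together in some bag; and for every vertex, the bags containing it form a connected subtree. Here vertex 9 appears in no bag, so the decomposition is invalid.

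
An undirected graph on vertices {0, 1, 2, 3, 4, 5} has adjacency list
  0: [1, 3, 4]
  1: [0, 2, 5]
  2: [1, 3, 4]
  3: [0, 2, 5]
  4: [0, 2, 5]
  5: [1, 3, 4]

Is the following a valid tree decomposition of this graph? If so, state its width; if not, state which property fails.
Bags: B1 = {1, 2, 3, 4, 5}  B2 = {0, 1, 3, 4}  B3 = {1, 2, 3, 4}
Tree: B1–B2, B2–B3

No — bags containing vertex 2 are not connected in the tree.

A tree decomposition must satisfy three properties: every vertex lies in some bag; for every edge, both endpoints lie together in some bag; and for every vertex, the bags containing it form a connected subtree. Here bags containing vertex 2 are not connected in the tree, so the decomposition is invalid.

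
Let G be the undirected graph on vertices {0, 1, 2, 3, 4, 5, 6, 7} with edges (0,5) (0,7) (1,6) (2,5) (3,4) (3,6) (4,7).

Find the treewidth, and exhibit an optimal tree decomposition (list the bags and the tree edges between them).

Treewidth 1.
Bags: B1 = {1, 6}  B2 = {3, 6}  B3 = {3, 4}  B4 = {4, 7}  B5 = {0, 7}  B6 = {0, 5}  B7 = {2, 5}
Tree: B1–B2, B2–B3, B3–B4, B4–B5, B5–B6, B6–B7

The largest bag has 2 vertices, giving width 1; this decomposition certifies tw(G) ≤ 1. Since G has at least one edge (e.g. 1–6), it is not an edgeless graph, so tw(G) ≥ 1. Combining the bounds, tw(G) = 1.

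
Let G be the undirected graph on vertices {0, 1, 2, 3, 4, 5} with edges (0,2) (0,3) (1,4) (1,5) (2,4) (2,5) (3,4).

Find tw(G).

2

A width-2 tree decomposition is:
Bags: B1 = {0, 3, 4}  B2 = {0, 2, 4}  B3 = {1, 2, 4}  B4 = {1, 2, 5}
Tree: B1–B2, B2–B3, B3–B4
Every bag has size at most 3, so the width is 3 − 1 = 2 and tw(G) ≤ 2. The edges 3–0–2–4–3 form a cycle, so G is not a tree and its treewidth is at least 2. Therefore the treewidth is 2.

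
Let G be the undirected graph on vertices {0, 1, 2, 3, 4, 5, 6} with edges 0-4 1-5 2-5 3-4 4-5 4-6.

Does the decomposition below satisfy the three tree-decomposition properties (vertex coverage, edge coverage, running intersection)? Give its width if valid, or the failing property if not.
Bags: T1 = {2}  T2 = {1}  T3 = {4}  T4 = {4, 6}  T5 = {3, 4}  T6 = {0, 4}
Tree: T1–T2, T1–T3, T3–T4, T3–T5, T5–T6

No — vertex 5 appears in no bag.

A tree decomposition must satisfy three properties: every vertex lies in some bag; for every edge, both endpoints lie together in some bag; and for every vertex, the bags containing it form a connected subtree. Here vertex 5 appears in no bag, so the decomposition is invalid.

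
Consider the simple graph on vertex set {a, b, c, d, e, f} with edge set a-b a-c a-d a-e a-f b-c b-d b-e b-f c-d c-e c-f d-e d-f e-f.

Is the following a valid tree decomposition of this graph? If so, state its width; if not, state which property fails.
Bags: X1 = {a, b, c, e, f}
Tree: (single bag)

A tree decomposition must satisfy three properties: every vertex lies in some bag; for every edge, both endpoints lie together in some bag; and for every vertex, the bags containing it form a connected subtree. Here vertex d appears in no bag, so the decomposition is invalid.

No — vertex d appears in no bag.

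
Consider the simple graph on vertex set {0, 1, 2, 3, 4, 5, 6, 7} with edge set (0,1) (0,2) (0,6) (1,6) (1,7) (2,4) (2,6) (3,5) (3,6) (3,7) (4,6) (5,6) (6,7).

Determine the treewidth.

2

A width-2 tree decomposition is:
Bags: B1 = {1, 6, 7}  B2 = {3, 6, 7}  B3 = {3, 5, 6}  B4 = {0, 1, 6}  B5 = {0, 2, 6}  B6 = {2, 4, 6}
Tree: B1–B2, B2–B3, B1–B4, B4–B5, B5–B6
Each bag holds 3 vertices, so the decomposition has width 2, which upper-bounds the treewidth. Conversely, {0, 1, 6} is a clique of size 3, and the vertices of any clique must share a bag in every tree decomposition; so some bag has ≥ 3 vertices and tw(G) ≥ 2. Therefore the treewidth is 2.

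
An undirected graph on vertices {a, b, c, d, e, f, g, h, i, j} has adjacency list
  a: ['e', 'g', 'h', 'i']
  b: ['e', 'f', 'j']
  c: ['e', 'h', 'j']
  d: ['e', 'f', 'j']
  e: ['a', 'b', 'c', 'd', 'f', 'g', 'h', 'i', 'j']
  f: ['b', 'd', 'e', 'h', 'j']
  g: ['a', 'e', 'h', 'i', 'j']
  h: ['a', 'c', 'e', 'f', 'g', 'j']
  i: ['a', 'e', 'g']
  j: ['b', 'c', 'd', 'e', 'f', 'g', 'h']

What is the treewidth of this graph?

A width-3 tree decomposition is:
Bags: B1 = {e, f, h, j}  B2 = {d, e, f, j}  B3 = {e, g, h, j}  B4 = {a, e, g, h}  B5 = {a, e, g, i}  B6 = {b, e, f, j}  B7 = {c, e, h, j}
Tree: B1–B2, B1–B3, B3–B4, B4–B5, B2–B6, B3–B7
Every bag has size at most 4, so the width is 4 − 1 = 3 and tw(G) ≤ 3. For the lower bound, the 4 vertices {e, g, h, j} are pairwise adjacent, and any tree decomposition puts a clique entirely inside one bag — forcing width ≥ 3. Combining the bounds, tw(G) = 3.

3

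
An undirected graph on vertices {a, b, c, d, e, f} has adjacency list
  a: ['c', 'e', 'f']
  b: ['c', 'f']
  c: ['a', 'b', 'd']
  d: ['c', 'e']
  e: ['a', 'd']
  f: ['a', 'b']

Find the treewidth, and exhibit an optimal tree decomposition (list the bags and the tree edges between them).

The largest bag has 3 vertices, giving width 2; this decomposition certifies tw(G) ≤ 2. For the lower bound, G contains the cycle d–e–a–c–d, so G is not a forest; only forests have treewidth ≤ 1, hence tw(G) ≥ 2. Therefore the treewidth is 2.

Treewidth 2.
One such decomposition:
Bags: B1 = {c, d, e}  B2 = {a, c, e}  B3 = {a, b, c}  B4 = {a, b, f}
Tree: B1–B2, B2–B3, B3–B4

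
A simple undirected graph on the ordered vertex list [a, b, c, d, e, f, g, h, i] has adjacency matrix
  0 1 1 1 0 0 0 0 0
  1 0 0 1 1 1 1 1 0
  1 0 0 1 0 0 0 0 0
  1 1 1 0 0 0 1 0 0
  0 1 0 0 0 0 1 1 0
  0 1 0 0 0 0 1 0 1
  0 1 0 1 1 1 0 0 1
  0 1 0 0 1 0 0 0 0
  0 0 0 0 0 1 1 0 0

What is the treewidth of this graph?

2

A width-2 tree decomposition is:
Bags: B1 = {b, e, h}  B2 = {b, e, g}  B3 = {b, d, g}  B4 = {b, f, g}  B5 = {f, g, i}  B6 = {a, b, d}  B7 = {a, c, d}
Tree: B1–B2, B2–B3, B2–B4, B4–B5, B3–B6, B6–B7
Every bag has size at most 3, so the width is 3 − 1 = 2 and tw(G) ≤ 2. Conversely, {a, c, d} is a clique of size 3, and the vertices of any clique must share a bag in every tree decomposition; so some bag has ≥ 3 vertices and tw(G) ≥ 2. The upper and lower bounds meet at 2, so that is the treewidth.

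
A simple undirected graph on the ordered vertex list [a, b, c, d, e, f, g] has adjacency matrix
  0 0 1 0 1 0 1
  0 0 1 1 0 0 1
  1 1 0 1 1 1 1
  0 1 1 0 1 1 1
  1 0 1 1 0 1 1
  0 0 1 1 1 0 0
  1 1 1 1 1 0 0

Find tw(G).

3

A width-3 tree decomposition is:
Bags: B1 = {c, d, e, g}  B2 = {a, c, e, g}  B3 = {b, c, d, g}  B4 = {c, d, e, f}
Tree: B1–B2, B1–B3, B1–B4
Every bag has size at most 4, so the width is 4 − 1 = 3 and tw(G) ≤ 3. For the lower bound, the 4 vertices {c, d, e, g} are pairwise adjacent, and any tree decomposition puts a clique entirely inside one bag — forcing width ≥ 3. The upper and lower bounds meet at 3, so that is the treewidth.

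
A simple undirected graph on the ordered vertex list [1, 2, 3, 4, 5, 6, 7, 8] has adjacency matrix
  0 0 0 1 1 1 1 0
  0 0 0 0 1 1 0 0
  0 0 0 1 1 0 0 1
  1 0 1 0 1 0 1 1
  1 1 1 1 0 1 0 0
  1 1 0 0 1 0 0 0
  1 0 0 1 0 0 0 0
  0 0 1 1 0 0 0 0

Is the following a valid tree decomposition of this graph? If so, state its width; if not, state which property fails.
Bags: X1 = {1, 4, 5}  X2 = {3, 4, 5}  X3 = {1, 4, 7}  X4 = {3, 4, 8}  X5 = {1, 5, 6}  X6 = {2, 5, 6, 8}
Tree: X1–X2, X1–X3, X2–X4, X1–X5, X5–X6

No — bags containing vertex 8 are not connected in the tree.

A tree decomposition must satisfy three properties: every vertex lies in some bag; for every edge, both endpoints lie together in some bag; and for every vertex, the bags containing it form a connected subtree. Here bags containing vertex 8 are not connected in the tree, so the decomposition is invalid.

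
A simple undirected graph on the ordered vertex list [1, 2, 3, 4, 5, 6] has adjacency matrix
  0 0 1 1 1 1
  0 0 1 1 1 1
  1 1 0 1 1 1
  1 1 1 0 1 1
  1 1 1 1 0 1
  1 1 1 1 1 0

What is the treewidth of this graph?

A width-4 tree decomposition is:
Bags: B1 = {1, 3, 4, 5, 6}  B2 = {2, 3, 4, 5, 6}
Tree: B1–B2
Every bag has size at most 5, so the width is 5 − 1 = 4 and tw(G) ≤ 4. On the other hand G contains the 5-clique {1, 3, 4, 5, 6}. A clique must lie in a single bag of any decomposition, so no decomposition can have width below 4. Hence tw(G) = 4 exactly.

4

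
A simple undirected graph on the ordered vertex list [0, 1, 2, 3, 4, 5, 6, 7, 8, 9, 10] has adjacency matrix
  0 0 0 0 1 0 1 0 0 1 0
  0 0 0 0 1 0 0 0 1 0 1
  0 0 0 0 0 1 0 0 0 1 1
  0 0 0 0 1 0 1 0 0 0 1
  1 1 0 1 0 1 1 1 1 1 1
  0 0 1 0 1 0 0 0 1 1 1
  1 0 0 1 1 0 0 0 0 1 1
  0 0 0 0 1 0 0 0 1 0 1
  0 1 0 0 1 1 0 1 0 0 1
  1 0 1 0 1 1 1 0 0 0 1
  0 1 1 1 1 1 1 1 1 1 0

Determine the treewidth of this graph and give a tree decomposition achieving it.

Every bag has size at most 4, so the width is 4 − 1 = 3 and tw(G) ≤ 3. Conversely, {2, 5, 9, 10} is a clique of size 4, and the vertices of any clique must share a bag in every tree decomposition; so some bag has ≥ 4 vertices and tw(G) ≥ 3. Combining the bounds, tw(G) = 3.

Treewidth 3.
Bags: B1 = {4, 5, 9, 10}  B2 = {4, 6, 9, 10}  B3 = {3, 4, 6, 10}  B4 = {4, 5, 8, 10}  B5 = {2, 5, 9, 10}  B6 = {4, 7, 8, 10}  B7 = {1, 4, 8, 10}  B8 = {0, 4, 6, 9}
Tree: B1–B2, B2–B3, B1–B4, B1–B5, B4–B6, B6–B7, B2–B8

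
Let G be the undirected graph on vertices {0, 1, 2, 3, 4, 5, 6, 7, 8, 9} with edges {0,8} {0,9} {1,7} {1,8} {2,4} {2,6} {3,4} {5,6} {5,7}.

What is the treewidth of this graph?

1

A width-1 tree decomposition is:
Bags: B1 = {3, 4}  B2 = {2, 4}  B3 = {2, 6}  B4 = {5, 6}  B5 = {5, 7}  B6 = {1, 7}  B7 = {1, 8}  B8 = {0, 8}  B9 = {0, 9}
Tree: B1–B2, B2–B3, B3–B4, B4–B5, B5–B6, B6–B7, B7–B8, B8–B9
Every bag has size at most 2, so the width is 2 − 1 = 1 and tw(G) ≤ 1. Since G has at least one edge (e.g. 3–4), it is not an edgeless graph, so tw(G) ≥ 1. The upper and lower bounds meet at 1, so that is the treewidth.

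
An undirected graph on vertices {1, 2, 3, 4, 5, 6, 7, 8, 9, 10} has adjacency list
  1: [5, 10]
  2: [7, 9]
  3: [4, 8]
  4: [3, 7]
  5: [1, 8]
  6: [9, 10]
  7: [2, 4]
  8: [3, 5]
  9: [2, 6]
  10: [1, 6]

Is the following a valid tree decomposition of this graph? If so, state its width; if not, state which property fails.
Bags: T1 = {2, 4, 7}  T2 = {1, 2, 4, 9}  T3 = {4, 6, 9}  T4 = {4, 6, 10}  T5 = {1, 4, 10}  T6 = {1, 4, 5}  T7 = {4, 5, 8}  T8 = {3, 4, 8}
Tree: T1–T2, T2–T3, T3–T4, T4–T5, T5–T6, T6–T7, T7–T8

A tree decomposition must satisfy three properties: every vertex lies in some bag; for every edge, both endpoints lie together in some bag; and for every vertex, the bags containing it form a connected subtree. Here bags containing vertex 1 are not connected in the tree, so the decomposition is invalid.

No — bags containing vertex 1 are not connected in the tree.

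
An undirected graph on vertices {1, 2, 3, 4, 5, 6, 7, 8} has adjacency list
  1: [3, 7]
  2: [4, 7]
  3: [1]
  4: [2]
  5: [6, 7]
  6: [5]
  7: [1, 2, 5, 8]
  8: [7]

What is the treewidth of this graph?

A width-1 tree decomposition is:
Bags: B1 = {5, 7}  B2 = {1, 7}  B3 = {7, 8}  B4 = {2, 7}  B5 = {5, 6}  B6 = {1, 3}  B7 = {2, 4}
Tree: B1–B2, B2–B3, B2–B4, B1–B5, B2–B6, B4–B7
The largest bag has 2 vertices, giving width 1; this decomposition certifies tw(G) ≤ 1. G has an edge, so its treewidth is at least 1. Hence tw(G) = 1 exactly.

1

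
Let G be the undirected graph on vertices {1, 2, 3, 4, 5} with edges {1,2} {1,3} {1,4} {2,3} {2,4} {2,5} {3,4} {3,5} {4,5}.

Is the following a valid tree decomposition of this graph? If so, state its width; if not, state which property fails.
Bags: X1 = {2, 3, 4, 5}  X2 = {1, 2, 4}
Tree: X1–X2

A tree decomposition must satisfy three properties: every vertex lies in some bag; for every edge, both endpoints lie together in some bag; and for every vertex, the bags containing it form a connected subtree. Here edge (3,1) lies in no bag, so the decomposition is invalid.

No — edge (3,1) lies in no bag.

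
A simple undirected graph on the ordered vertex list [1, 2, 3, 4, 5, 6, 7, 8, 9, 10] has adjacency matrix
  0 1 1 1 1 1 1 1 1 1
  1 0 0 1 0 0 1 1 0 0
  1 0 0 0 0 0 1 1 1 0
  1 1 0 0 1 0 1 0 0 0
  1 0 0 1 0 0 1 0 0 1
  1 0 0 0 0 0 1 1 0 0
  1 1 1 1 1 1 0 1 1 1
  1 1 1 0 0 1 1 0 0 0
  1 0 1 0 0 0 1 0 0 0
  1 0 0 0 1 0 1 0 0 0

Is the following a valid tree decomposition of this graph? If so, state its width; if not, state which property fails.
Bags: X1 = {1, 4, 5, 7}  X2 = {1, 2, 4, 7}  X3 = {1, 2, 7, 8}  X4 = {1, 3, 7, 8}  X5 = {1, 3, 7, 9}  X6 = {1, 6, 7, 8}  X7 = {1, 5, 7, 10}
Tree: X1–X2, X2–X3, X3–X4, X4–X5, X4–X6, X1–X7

Every vertex of G appears in some bag (union = {1, 2, 3, 4, 5, 6, 7, 8, 9, 10}); every edge is covered by a bag; and for each vertex v the set of bags containing v is connected in the bag tree. The decomposition is therefore valid. The largest bag has 4 vertices, so the width is 3.

Yes; width 3.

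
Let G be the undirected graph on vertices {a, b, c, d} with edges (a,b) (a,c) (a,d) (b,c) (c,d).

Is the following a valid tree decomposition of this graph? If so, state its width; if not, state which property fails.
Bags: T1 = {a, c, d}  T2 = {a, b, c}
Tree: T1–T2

Yes; width 2.

Every vertex of G appears in some bag (union = {a, b, c, d}); every edge is covered by a bag; and for each vertex v the set of bags containing v is connected in the bag tree. The decomposition is therefore valid. The largest bag has 3 vertices, so the width is 2.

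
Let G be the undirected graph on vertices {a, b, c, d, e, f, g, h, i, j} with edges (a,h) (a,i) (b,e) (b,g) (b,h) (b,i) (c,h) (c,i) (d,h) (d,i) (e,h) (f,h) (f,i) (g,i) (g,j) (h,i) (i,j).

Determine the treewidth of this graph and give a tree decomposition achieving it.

Treewidth 2.
One optimal decomposition is:
Bags: B1 = {b, g, i}  B2 = {b, h, i}  B3 = {g, i, j}  B4 = {a, h, i}  B5 = {c, h, i}  B6 = {d, h, i}  B7 = {b, e, h}  B8 = {f, h, i}
Tree: B1–B2, B1–B3, B2–B4, B4–B5, B4–B6, B2–B7, B2–B8

Each bag holds 3 vertices, so the decomposition has width 2, which upper-bounds the treewidth. On the other hand G contains the 3-clique {b, e, h}. A clique must lie in a single bag of any decomposition, so no decomposition can have width below 2. Hence tw(G) = 2 exactly.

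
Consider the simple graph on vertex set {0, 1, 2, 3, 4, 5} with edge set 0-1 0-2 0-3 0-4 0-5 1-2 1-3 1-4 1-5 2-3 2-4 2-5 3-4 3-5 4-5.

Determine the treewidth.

5

A width-5 tree decomposition is:
Bags: B1 = {0, 1, 2, 3, 4, 5}
Tree: (single bag)
A single bag containing all 6 vertices is trivially a valid decomposition of width 5. Conversely, {0, 1, 2, 3, 4, 5} is a clique of size 6, and the vertices of any clique must share a bag in every tree decomposition; so some bag has ≥ 6 vertices and tw(G) ≥ 5. Hence tw(G) = 5 exactly.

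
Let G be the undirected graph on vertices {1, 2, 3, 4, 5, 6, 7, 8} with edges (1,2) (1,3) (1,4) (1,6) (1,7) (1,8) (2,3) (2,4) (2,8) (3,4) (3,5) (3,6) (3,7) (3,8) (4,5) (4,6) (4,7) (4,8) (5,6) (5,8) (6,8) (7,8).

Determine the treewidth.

4

A width-4 tree decomposition is:
Bags: B1 = {1, 3, 4, 6, 8}  B2 = {3, 4, 5, 6, 8}  B3 = {1, 2, 3, 4, 8}  B4 = {1, 3, 4, 7, 8}
Tree: B1–B2, B1–B3, B1–B4
Each bag holds 5 vertices, so the decomposition has width 4, which upper-bounds the treewidth. For the lower bound, the 5 vertices {1, 2, 3, 4, 8} are pairwise adjacent, and any tree decomposition puts a clique entirely inside one bag — forcing width ≥ 4. Therefore the treewidth is 4.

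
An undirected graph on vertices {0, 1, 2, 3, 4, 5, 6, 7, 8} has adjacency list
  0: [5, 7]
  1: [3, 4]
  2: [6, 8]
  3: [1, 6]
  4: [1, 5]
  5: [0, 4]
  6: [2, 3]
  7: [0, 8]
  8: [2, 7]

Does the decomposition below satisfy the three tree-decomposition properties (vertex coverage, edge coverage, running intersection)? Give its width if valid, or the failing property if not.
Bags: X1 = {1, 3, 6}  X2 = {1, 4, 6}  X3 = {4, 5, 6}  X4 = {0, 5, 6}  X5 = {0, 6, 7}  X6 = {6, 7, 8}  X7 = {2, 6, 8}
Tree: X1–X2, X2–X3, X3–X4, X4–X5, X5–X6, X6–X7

Yes; width 2.

Checking the three conditions: (i) the bags cover all of {0, 1, 2, 3, 4, 5, 6, 7, 8}; (ii) for each edge, some bag contains both endpoints; (iii) the bags containing any fixed vertex form a subtree. All hold, so the decomposition is valid with width 3 − 1 = 2.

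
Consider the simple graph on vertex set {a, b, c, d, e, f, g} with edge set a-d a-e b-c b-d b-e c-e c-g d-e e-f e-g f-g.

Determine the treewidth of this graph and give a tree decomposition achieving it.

Every bag has size at most 3, so the width is 3 − 1 = 2 and tw(G) ≤ 2. On the other hand G contains the 3-clique {a, d, e}. A clique must lie in a single bag of any decomposition, so no decomposition can have width below 2. Therefore the treewidth is 2.

Treewidth 2.
One such decomposition:
Bags: B1 = {c, e, g}  B2 = {b, c, e}  B3 = {b, d, e}  B4 = {a, d, e}  B5 = {e, f, g}
Tree: B1–B2, B2–B3, B3–B4, B1–B5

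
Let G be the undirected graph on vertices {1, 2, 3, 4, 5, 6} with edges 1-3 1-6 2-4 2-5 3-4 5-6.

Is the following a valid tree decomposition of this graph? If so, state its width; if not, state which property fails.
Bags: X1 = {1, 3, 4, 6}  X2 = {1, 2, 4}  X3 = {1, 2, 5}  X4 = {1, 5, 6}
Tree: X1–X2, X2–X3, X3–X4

A tree decomposition must satisfy three properties: every vertex lies in some bag; for every edge, both endpoints lie together in some bag; and for every vertex, the bags containing it form a connected subtree. Here bags containing vertex 6 are not connected in the tree, so the decomposition is invalid.

No — bags containing vertex 6 are not connected in the tree.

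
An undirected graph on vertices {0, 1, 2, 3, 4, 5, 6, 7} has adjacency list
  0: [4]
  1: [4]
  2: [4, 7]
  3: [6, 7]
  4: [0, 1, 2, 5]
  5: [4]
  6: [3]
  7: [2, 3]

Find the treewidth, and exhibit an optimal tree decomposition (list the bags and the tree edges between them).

The largest bag has 2 vertices, giving width 1; this decomposition certifies tw(G) ≤ 1. Since G has at least one edge (e.g. 4–5), it is not an edgeless graph, so tw(G) ≥ 1. The upper and lower bounds meet at 1, so that is the treewidth.

Treewidth 1.
Bags: B1 = {4, 5}  B2 = {2, 4}  B3 = {2, 7}  B4 = {3, 7}  B5 = {3, 6}  B6 = {0, 4}  B7 = {1, 4}
Tree: B1–B2, B2–B3, B3–B4, B4–B5, B1–B6, B6–B7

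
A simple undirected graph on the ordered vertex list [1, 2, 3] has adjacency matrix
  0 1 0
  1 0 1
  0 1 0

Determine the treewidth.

A width-1 tree decomposition is:
Bags: B1 = {1, 2}  B2 = {2, 3}
Tree: B1–B2
Every bag has size at most 2, so the width is 2 − 1 = 1 and tw(G) ≤ 1. G has an edge, so its treewidth is at least 1. Hence tw(G) = 1 exactly.

1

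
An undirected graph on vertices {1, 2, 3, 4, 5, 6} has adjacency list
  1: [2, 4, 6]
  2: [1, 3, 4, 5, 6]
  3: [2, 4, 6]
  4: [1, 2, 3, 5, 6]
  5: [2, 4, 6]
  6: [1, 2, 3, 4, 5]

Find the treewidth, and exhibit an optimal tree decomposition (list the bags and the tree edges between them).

Each bag holds 4 vertices, so the decomposition has width 3, which upper-bounds the treewidth. For the lower bound, the 4 vertices {1, 2, 4, 6} are pairwise adjacent, and any tree decomposition puts a clique entirely inside one bag — forcing width ≥ 3. Hence tw(G) = 3 exactly.

Treewidth 3.
One such decomposition:
Bags: B1 = {2, 3, 4, 6}  B2 = {1, 2, 4, 6}  B3 = {2, 4, 5, 6}
Tree: B1–B2, B1–B3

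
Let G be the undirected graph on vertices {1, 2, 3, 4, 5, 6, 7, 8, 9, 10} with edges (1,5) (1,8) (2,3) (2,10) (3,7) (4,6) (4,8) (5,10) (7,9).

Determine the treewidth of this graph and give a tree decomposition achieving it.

Treewidth 1.
One optimal decomposition is:
Bags: B1 = {7, 9}  B2 = {3, 7}  B3 = {2, 3}  B4 = {2, 10}  B5 = {5, 10}  B6 = {1, 5}  B7 = {1, 8}  B8 = {4, 8}  B9 = {4, 6}
Tree: B1–B2, B2–B3, B3–B4, B4–B5, B5–B6, B6–B7, B7–B8, B8–B9

Every bag has size at most 2, so the width is 2 − 1 = 1 and tw(G) ≤ 1. Any graph with an edge has treewidth ≥ 1, and G has the edge 9–7. Hence tw(G) = 1 exactly.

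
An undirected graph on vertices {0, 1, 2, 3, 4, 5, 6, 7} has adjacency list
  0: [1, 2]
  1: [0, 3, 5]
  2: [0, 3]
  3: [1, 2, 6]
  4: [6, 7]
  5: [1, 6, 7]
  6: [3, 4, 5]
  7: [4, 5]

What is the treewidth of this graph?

2

A width-2 tree decomposition is:
Bags: B1 = {4, 5, 7}  B2 = {4, 5, 6}  B3 = {1, 5, 6}  B4 = {1, 3, 6}  B5 = {0, 1, 3}  B6 = {0, 2, 3}
Tree: B1–B2, B2–B3, B3–B4, B4–B5, B5–B6
The largest bag has 3 vertices, giving width 2; this decomposition certifies tw(G) ≤ 2. Since 7–4–6–5–7 is a cycle in G, G is not acyclic. Forests are exactly the graphs of treewidth ≤ 1, so tw(G) ≥ 2. Therefore the treewidth is 2.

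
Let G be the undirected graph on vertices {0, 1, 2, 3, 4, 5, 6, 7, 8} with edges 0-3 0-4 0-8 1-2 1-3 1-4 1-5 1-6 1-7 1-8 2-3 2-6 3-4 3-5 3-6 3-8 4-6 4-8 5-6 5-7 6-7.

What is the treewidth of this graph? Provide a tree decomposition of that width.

Treewidth 3.
One optimal decomposition is:
Bags: B1 = {1, 3, 4, 8}  B2 = {1, 3, 4, 6}  B3 = {1, 3, 5, 6}  B4 = {1, 2, 3, 6}  B5 = {1, 5, 6, 7}  B6 = {0, 3, 4, 8}
Tree: B1–B2, B2–B3, B3–B4, B3–B5, B1–B6

The largest bag has 4 vertices, giving width 3; this decomposition certifies tw(G) ≤ 3. Conversely, {0, 3, 4, 8} is a clique of size 4, and the vertices of any clique must share a bag in every tree decomposition; so some bag has ≥ 4 vertices and tw(G) ≥ 3. The upper and lower bounds meet at 3, so that is the treewidth.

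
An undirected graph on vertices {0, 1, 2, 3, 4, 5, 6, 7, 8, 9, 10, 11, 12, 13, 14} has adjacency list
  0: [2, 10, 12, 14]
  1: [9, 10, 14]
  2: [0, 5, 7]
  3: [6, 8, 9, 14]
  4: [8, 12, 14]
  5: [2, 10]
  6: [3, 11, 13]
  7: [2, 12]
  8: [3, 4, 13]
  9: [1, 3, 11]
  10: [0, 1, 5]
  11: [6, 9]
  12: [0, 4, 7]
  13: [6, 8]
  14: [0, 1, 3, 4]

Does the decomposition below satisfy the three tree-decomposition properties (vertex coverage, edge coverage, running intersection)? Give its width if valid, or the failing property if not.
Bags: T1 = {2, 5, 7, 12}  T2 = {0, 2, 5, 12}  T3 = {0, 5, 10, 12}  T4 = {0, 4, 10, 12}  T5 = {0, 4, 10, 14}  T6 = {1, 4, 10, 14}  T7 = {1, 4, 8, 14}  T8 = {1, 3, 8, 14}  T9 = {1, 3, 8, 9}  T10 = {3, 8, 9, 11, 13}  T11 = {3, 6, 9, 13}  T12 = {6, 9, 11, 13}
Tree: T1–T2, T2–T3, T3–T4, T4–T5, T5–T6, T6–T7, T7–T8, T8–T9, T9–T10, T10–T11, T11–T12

No — bags containing vertex 11 are not connected in the tree.

A tree decomposition must satisfy three properties: every vertex lies in some bag; for every edge, both endpoints lie together in some bag; and for every vertex, the bags containing it form a connected subtree. Here bags containing vertex 11 are not connected in the tree, so the decomposition is invalid.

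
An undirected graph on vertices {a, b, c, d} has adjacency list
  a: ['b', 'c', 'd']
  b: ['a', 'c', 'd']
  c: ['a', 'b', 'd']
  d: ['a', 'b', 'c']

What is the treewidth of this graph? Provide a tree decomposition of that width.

With just one bag of size 4, the width is 4 − 1 = 3, so tw(G) ≤ 3. Conversely, {a, b, c, d} is a clique of size 4, and the vertices of any clique must share a bag in every tree decomposition; so some bag has ≥ 4 vertices and tw(G) ≥ 3. Combining the bounds, tw(G) = 3.

Treewidth 3.
One such decomposition:
Bags: B1 = {a, b, c, d}
Tree: (single bag)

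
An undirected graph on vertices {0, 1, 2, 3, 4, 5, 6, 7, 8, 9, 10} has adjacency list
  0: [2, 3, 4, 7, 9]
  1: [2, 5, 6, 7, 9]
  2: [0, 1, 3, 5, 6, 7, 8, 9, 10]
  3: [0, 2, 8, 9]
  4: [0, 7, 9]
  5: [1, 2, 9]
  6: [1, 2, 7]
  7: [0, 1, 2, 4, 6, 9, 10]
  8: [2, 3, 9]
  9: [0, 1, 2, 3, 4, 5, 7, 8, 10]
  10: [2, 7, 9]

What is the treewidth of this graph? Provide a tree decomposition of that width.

Every bag has size at most 4, so the width is 4 − 1 = 3 and tw(G) ≤ 3. On the other hand G contains the 4-clique {2, 3, 8, 9}. A clique must lie in a single bag of any decomposition, so no decomposition can have width below 3. Combining the bounds, tw(G) = 3.

Treewidth 3.
One such decomposition:
Bags: B1 = {1, 2, 6, 7}  B2 = {1, 2, 7, 9}  B3 = {0, 2, 7, 9}  B4 = {0, 2, 3, 9}  B5 = {2, 3, 8, 9}  B6 = {2, 7, 9, 10}  B7 = {0, 4, 7, 9}  B8 = {1, 2, 5, 9}
Tree: B1–B2, B2–B3, B3–B4, B4–B5, B2–B6, B3–B7, B2–B8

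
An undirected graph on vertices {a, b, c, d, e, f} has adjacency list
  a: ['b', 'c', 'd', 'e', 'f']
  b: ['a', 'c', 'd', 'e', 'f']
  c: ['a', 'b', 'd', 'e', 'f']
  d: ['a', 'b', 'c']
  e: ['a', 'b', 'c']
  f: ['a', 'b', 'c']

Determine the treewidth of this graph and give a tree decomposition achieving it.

Every bag has size at most 4, so the width is 4 − 1 = 3 and tw(G) ≤ 3. On the other hand G contains the 4-clique {a, b, c, d}. A clique must lie in a single bag of any decomposition, so no decomposition can have width below 3. Therefore the treewidth is 3.

Treewidth 3.
One optimal decomposition is:
Bags: B1 = {a, b, c, f}  B2 = {a, b, c, d}  B3 = {a, b, c, e}
Tree: B1–B2, B1–B3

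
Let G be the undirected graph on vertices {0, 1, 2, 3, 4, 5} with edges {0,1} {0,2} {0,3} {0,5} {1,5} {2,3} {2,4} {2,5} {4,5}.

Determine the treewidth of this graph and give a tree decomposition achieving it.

Treewidth 2.
One optimal decomposition is:
Bags: B1 = {0, 2, 3}  B2 = {0, 2, 5}  B3 = {2, 4, 5}  B4 = {0, 1, 5}
Tree: B1–B2, B2–B3, B2–B4

Each bag holds 3 vertices, so the decomposition has width 2, which upper-bounds the treewidth. On the other hand G contains the 3-clique {0, 1, 5}. A clique must lie in a single bag of any decomposition, so no decomposition can have width below 2. Hence tw(G) = 2 exactly.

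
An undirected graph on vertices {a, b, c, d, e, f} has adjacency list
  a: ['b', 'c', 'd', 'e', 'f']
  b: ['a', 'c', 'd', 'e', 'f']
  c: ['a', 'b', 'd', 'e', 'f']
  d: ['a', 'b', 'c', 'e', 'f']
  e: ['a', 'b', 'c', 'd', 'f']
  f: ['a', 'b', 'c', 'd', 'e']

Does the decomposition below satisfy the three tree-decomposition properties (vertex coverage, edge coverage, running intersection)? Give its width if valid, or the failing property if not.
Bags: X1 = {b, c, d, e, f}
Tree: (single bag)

A tree decomposition must satisfy three properties: every vertex lies in some bag; for every edge, both endpoints lie together in some bag; and for every vertex, the bags containing it form a connected subtree. Here vertex a appears in no bag, so the decomposition is invalid.

No — vertex a appears in no bag.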